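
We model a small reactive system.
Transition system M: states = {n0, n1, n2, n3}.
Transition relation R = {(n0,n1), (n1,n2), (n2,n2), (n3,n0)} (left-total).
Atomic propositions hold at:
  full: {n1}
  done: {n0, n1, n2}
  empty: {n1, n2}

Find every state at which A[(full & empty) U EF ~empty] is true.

{n0, n3}

Sat(full & empty) = {n1}
Sat(~empty) = {n0, n3}
EF ~empty: least fixpoint, start Z0 = {n0, n3}, add states with some successor in Z. Already a fixed point.
Sat(EF ~empty) = {n0, n3}
A[(full & empty) U EF ~empty]: least fixpoint, start Z0 = Sat(EF ~empty) = {n0, n3}, add states in Sat(full & empty) with every successor in Z. Already a fixed point.
Sat(A[(full & empty) U EF ~empty]) = {n0, n3}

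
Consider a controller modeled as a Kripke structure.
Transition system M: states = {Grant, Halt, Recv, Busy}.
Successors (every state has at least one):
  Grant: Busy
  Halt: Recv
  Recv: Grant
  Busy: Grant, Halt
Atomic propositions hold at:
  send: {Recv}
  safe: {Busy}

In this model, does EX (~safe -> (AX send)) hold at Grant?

Yes

Sat(~safe) = {Grant, Halt, Recv}
Sat(AX send) = {s : every successor in {Recv}} = {Halt}
Sat(~safe -> (AX send)) = {Halt, Busy}
Sat(EX (~safe -> (AX send))) = {s : some successor in {Halt, Busy}} = {Grant, Busy}
Grant ∈ Sat(EX (~safe -> (AX send))) = {Grant, Busy}, so the formula holds at Grant.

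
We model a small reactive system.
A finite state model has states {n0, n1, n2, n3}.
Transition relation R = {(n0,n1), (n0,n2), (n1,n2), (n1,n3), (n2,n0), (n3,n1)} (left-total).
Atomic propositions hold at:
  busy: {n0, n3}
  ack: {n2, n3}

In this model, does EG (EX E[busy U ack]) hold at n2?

E[busy U ack]: least fixpoint, start Z0 = Sat(ack) = {n2, n3}, add states in Sat(busy) with some successor in Z. Z1 = {n0, n2, n3}; fixed.
Sat(E[busy U ack]) = {n0, n2, n3}
Sat(EX E[busy U ack]) = {s : some successor in {n0, n2, n3}} = {n0, n1, n2}
EG (EX E[busy U ack]): greatest fixpoint, start Z0 = {n0, n1, n2}, keep only states in Sat with some successor in Z. Already a fixed point.
Sat(EG (EX E[busy U ack])) = {n0, n1, n2}
n2 ∈ Sat(EG (EX E[busy U ack])) = {n0, n1, n2}, so the formula holds at n2.

Yes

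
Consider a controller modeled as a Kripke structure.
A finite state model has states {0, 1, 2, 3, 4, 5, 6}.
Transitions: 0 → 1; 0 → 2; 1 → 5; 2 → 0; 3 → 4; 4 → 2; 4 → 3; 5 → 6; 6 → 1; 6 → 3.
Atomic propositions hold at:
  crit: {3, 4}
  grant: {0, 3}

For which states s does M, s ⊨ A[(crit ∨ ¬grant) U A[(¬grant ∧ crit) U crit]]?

Sat(¬grant) = {1, 2, 4, 5, 6}
Sat(crit ∨ ¬grant) = {1, 2, 3, 4, 5, 6}
Sat(¬grant ∧ crit) = {4}
A[(¬grant ∧ crit) U crit]: least fixpoint, start Z0 = Sat(crit) = {3, 4}, add states in Sat(¬grant ∧ crit) with every successor in Z. Already a fixed point.
Sat(A[(¬grant ∧ crit) U crit]) = {3, 4}
A[(crit ∨ ¬grant) U A[(¬grant ∧ crit) U crit]]: least fixpoint, start Z0 = Sat(A[(¬grant ∧ crit) U crit]) = {3, 4}, add states in Sat(crit ∨ ¬grant) with every successor in Z. Already a fixed point.
Sat(A[(crit ∨ ¬grant) U A[(¬grant ∧ crit) U crit]]) = {3, 4}

{3, 4}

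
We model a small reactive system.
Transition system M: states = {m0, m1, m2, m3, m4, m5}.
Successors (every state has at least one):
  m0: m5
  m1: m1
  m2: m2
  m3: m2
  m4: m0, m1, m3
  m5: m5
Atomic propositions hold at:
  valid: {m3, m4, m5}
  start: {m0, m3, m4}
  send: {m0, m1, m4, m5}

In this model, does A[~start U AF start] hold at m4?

Yes

Sat(~start) = {m1, m2, m5}
AF start: least fixpoint, start Z0 = {m0, m3, m4}, add states with every successor in Z. Already a fixed point.
Sat(AF start) = {m0, m3, m4}
A[~start U AF start]: least fixpoint, start Z0 = Sat(AF start) = {m0, m3, m4}, add states in Sat(~start) with every successor in Z. Already a fixed point.
Sat(A[~start U AF start]) = {m0, m3, m4}
m4 ∈ Sat(A[~start U AF start]) = {m0, m3, m4}, so the formula holds at m4.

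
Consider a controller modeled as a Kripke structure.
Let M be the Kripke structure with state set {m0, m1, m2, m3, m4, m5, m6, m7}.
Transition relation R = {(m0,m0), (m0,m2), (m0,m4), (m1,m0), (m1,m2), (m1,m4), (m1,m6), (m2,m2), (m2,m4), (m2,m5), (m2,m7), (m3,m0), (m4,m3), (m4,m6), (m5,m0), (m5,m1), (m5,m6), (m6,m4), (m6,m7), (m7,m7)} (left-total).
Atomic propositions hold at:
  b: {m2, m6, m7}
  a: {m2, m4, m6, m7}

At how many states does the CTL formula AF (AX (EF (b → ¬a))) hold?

Sat(¬a) = {m0, m1, m3, m5}
Sat(b → ¬a) = {m0, m1, m3, m4, m5}
EF (b → ¬a): least fixpoint, start Z0 = {m0, m1, m3, m4, m5}, add states with some successor in Z. Z1 = {m0, m1, m2, m3, m4, m5, m6}; fixed.
Sat(EF (b → ¬a)) = {m0, m1, m2, m3, m4, m5, m6}
Sat(AX (EF (b → ¬a))) = {s : every successor in {m0, m1, m2, m3, m4, m5, m6}} = {m0, m1, m3, m4, m5}
AF (AX (EF (b → ¬a))): least fixpoint, start Z0 = {m0, m1, m3, m4, m5}, add states with every successor in Z. Already a fixed point.
Sat(AF (AX (EF (b → ¬a)))) = {m0, m1, m3, m4, m5}
|Sat(AF (AX (EF (b → ¬a))))| = |{m0, m1, m3, m4, m5}| = 5.

5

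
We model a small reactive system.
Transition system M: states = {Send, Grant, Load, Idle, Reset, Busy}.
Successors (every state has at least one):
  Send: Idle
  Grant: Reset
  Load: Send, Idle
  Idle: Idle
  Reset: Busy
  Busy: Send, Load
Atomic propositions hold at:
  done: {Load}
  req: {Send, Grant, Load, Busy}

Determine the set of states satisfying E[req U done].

{Load, Busy}

E[req U done]: least fixpoint, start Z0 = Sat(done) = {Load}, add states in Sat(req) with some successor in Z. Z1 = {Load, Busy}; fixed.
Sat(E[req U done]) = {Load, Busy}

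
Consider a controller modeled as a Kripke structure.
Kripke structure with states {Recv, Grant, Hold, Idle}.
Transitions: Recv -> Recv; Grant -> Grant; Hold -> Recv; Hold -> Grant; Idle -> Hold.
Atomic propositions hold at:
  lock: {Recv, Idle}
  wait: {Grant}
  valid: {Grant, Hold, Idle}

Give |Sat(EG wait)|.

1

EG wait: greatest fixpoint, start Z0 = {Grant}, keep only states in Sat with some successor in Z. Already a fixed point.
Sat(EG wait) = {Grant}
|Sat(EG wait)| = |{Grant}| = 1.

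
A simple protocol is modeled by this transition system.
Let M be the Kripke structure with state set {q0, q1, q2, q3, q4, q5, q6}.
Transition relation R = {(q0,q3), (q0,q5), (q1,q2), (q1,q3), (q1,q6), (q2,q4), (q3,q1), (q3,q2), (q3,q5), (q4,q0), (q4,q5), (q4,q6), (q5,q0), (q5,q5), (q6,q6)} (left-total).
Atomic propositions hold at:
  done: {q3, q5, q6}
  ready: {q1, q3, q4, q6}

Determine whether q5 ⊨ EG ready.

No

EG ready: greatest fixpoint, start Z0 = {q1, q3, q4, q6}, keep only states in Sat with some successor in Z. Already a fixed point.
Sat(EG ready) = {q1, q3, q4, q6}
q5 ∉ Sat(EG ready) = {q1, q3, q4, q6}, so the formula does not hold at q5.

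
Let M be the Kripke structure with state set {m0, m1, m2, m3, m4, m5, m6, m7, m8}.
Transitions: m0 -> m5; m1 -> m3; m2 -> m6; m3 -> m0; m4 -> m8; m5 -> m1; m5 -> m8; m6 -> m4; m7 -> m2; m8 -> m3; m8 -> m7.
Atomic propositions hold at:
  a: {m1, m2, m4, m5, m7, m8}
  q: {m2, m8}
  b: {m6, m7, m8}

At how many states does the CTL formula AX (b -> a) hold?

8

Sat(b -> a) = {m0, m1, m2, m3, m4, m5, m7, m8}
Sat(AX (b -> a)) = {s : every successor in {m0, m1, m2, m3, m4, m5, m7, m8}} = {m0, m1, m3, m4, m5, m6, m7, m8}
|Sat(AX (b -> a))| = |{m0, m1, m3, m4, m5, m6, m7, m8}| = 8.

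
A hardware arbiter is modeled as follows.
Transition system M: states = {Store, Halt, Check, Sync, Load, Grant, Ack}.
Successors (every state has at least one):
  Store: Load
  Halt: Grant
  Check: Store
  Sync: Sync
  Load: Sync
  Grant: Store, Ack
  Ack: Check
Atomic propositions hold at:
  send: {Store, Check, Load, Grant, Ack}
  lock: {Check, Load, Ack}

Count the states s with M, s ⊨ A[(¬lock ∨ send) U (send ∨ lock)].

Sat(¬lock) = {Store, Halt, Sync, Grant}
Sat(¬lock ∨ send) = {Store, Halt, Check, Sync, Load, Grant, Ack}
Sat(send ∨ lock) = {Store, Check, Load, Grant, Ack}
A[(¬lock ∨ send) U (send ∨ lock)]: least fixpoint, start Z0 = Sat((send ∨ lock)) = {Store, Check, Load, Grant, Ack}, add states in Sat(¬lock ∨ send) with every successor in Z. Z1 = {Store, Halt, Check, Load, Grant, Ack}; fixed.
Sat(A[(¬lock ∨ send) U (send ∨ lock)]) = {Store, Halt, Check, Load, Grant, Ack}
|Sat(A[(¬lock ∨ send) U (send ∨ lock)])| = |{Store, Halt, Check, Load, Grant, Ack}| = 6.

6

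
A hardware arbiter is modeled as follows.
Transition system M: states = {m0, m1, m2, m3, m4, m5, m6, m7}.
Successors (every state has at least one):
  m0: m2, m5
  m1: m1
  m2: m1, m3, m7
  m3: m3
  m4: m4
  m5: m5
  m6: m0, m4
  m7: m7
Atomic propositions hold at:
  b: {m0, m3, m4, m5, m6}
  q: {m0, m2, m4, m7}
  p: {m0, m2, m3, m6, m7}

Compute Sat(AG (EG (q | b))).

{m3, m4, m5, m7}

Sat(q | b) = {m0, m2, m3, m4, m5, m6, m7}
EG (q | b): greatest fixpoint, start Z0 = {m0, m2, m3, m4, m5, m6, m7}, keep only states in Sat with some successor in Z. Already a fixed point.
Sat(EG (q | b)) = {m0, m2, m3, m4, m5, m6, m7}
AG (EG (q | b)): greatest fixpoint, start Z0 = {m0, m2, m3, m4, m5, m6, m7}, keep only states in Sat with every successor in Z. Z1 = {m0, m3, m4, m5, m6, m7}; Z2 = {m3, m4, m5, m6, m7}; Z3 = {m3, m4, m5, m7}; fixed.
Sat(AG (EG (q | b))) = {m3, m4, m5, m7}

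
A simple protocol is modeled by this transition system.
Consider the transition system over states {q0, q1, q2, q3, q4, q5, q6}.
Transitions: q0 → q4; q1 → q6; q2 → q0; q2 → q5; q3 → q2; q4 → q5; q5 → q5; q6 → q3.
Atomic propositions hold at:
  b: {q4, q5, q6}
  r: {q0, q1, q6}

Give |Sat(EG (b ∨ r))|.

3

Sat(b ∨ r) = {q0, q1, q4, q5, q6}
EG (b ∨ r): greatest fixpoint, start Z0 = {q0, q1, q4, q5, q6}, keep only states in Sat with some successor in Z. Z1 = {q0, q1, q4, q5}; Z2 = {q0, q4, q5}; fixed.
Sat(EG (b ∨ r)) = {q0, q4, q5}
|Sat(EG (b ∨ r))| = |{q0, q4, q5}| = 3.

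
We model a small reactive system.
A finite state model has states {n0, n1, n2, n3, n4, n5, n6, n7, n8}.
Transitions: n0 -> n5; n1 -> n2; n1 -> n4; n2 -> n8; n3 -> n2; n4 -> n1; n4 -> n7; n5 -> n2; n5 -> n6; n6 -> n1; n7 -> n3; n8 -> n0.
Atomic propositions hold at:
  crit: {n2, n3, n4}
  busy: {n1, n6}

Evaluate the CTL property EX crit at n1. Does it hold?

Sat(EX crit) = {s : some successor in {n2, n3, n4}} = {n1, n3, n5, n7}
n1 ∈ Sat(EX crit) = {n1, n3, n5, n7}, so the formula holds at n1.

Yes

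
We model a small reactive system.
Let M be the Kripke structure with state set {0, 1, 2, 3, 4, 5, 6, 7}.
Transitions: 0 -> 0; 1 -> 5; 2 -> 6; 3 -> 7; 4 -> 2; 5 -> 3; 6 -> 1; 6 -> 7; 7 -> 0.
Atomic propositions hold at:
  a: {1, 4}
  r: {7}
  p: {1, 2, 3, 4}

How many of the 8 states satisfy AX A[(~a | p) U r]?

Sat(~a) = {0, 2, 3, 5, 6, 7}
Sat(~a | p) = {0, 1, 2, 3, 4, 5, 6, 7}
A[(~a | p) U r]: least fixpoint, start Z0 = Sat(r) = {7}, add states in Sat(~a | p) with every successor in Z. Z1 = {3, 7}; Z2 = {3, 5, 7}; Z3 = {1, 3, 5, 7}; Z4 = {1, 3, 5, 6, 7}; Z5 = {1, 2, 3, 5, 6, 7}; Z6 = {1, 2, 3, 4, 5, 6, 7}; fixed.
Sat(A[(~a | p) U r]) = {1, 2, 3, 4, 5, 6, 7}
Sat(AX A[(~a | p) U r]) = {s : every successor in {1, 2, 3, 4, 5, 6, 7}} = {1, 2, 3, 4, 5, 6}
|Sat(AX A[(~a | p) U r])| = |{1, 2, 3, 4, 5, 6}| = 6.

6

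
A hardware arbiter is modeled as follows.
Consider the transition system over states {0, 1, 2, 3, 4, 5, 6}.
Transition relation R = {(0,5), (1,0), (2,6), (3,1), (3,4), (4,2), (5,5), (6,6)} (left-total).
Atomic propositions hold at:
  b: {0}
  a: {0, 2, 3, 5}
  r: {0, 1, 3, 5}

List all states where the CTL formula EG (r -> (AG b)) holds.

AG b: greatest fixpoint, start Z0 = {0}, keep only states in Sat with every successor in Z. Z1 = ∅; fixed.
Sat(AG b) = ∅
Sat(r -> (AG b)) = {2, 4, 6}
EG (r -> (AG b)): greatest fixpoint, start Z0 = {2, 4, 6}, keep only states in Sat with some successor in Z. Already a fixed point.
Sat(EG (r -> (AG b))) = {2, 4, 6}

{2, 4, 6}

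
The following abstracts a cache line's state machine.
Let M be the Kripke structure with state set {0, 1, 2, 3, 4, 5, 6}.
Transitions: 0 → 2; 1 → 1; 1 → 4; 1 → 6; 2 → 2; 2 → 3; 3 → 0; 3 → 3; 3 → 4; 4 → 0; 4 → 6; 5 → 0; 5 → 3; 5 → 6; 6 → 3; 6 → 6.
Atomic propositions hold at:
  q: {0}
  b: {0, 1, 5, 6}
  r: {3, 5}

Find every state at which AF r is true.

{3, 5}

AF r: least fixpoint, start Z0 = {3, 5}, add states with every successor in Z. Already a fixed point.
Sat(AF r) = {3, 5}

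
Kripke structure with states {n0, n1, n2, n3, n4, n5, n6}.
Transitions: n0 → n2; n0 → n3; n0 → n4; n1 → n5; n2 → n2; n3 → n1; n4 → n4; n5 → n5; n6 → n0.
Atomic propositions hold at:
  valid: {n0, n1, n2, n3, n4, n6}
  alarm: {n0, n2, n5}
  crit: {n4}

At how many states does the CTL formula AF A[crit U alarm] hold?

A[crit U alarm]: least fixpoint, start Z0 = Sat(alarm) = {n0, n2, n5}, add states in Sat(crit) with every successor in Z. Already a fixed point.
Sat(A[crit U alarm]) = {n0, n2, n5}
AF A[crit U alarm]: least fixpoint, start Z0 = {n0, n2, n5}, add states with every successor in Z. Z1 = {n0, n1, n2, n5, n6}; Z2 = {n0, n1, n2, n3, n5, n6}; fixed.
Sat(AF A[crit U alarm]) = {n0, n1, n2, n3, n5, n6}
|Sat(AF A[crit U alarm])| = |{n0, n1, n2, n3, n5, n6}| = 6.

6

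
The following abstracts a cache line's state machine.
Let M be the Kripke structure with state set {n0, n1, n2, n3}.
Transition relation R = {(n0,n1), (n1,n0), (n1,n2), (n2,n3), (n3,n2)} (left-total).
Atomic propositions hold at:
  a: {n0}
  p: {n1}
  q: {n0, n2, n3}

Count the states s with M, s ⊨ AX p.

1

Sat(AX p) = {s : every successor in {n1}} = {n0}
|Sat(AX p)| = |{n0}| = 1.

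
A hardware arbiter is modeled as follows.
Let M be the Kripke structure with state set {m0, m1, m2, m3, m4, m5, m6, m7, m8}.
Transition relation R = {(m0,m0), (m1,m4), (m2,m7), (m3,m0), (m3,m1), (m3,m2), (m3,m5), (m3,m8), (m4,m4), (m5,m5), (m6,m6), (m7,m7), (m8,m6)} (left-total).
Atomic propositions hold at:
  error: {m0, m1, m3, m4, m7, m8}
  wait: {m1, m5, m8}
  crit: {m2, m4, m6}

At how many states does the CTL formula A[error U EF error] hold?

7

EF error: least fixpoint, start Z0 = {m0, m1, m3, m4, m7, m8}, add states with some successor in Z. Z1 = {m0, m1, m2, m3, m4, m7, m8}; fixed.
Sat(EF error) = {m0, m1, m2, m3, m4, m7, m8}
A[error U EF error]: least fixpoint, start Z0 = Sat(EF error) = {m0, m1, m2, m3, m4, m7, m8}, add states in Sat(error) with every successor in Z. Already a fixed point.
Sat(A[error U EF error]) = {m0, m1, m2, m3, m4, m7, m8}
|Sat(A[error U EF error])| = |{m0, m1, m2, m3, m4, m7, m8}| = 7.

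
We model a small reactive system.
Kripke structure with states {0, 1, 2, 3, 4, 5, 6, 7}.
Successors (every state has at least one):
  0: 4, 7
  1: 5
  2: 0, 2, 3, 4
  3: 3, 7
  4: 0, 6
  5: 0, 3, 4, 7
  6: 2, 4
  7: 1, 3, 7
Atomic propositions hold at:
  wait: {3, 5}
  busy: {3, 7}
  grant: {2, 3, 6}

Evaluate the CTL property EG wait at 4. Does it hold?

EG wait: greatest fixpoint, start Z0 = {3, 5}, keep only states in Sat with some successor in Z. Already a fixed point.
Sat(EG wait) = {3, 5}
4 ∉ Sat(EG wait) = {3, 5}, so the formula does not hold at 4.

No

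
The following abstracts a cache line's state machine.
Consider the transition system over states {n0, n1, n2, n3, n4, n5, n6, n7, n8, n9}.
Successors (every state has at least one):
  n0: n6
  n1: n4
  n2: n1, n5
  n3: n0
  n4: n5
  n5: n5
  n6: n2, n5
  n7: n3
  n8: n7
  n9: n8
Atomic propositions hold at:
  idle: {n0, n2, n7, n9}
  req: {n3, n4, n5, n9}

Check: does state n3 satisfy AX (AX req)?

Sat(AX req) = {s : every successor in {n3, n4, n5, n9}} = {n1, n4, n5, n7}
Sat(AX (AX req)) = {s : every successor in {n1, n4, n5, n7}} = {n1, n2, n4, n5, n8}
n3 ∉ Sat(AX (AX req)) = {n1, n2, n4, n5, n8}, so the formula does not hold at n3.

No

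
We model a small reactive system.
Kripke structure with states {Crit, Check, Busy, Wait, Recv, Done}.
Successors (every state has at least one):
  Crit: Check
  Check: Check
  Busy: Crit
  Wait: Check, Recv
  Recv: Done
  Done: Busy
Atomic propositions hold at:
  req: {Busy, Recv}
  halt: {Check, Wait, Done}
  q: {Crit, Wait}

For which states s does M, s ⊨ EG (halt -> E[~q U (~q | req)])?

{Crit, Check, Busy, Recv, Done}

Sat(~q) = {Check, Busy, Recv, Done}
Sat(~q | req) = {Check, Busy, Recv, Done}
E[~q U (~q | req)]: least fixpoint, start Z0 = Sat((~q | req)) = {Check, Busy, Recv, Done}, add states in Sat(~q) with some successor in Z. Already a fixed point.
Sat(E[~q U (~q | req)]) = {Check, Busy, Recv, Done}
Sat(halt -> E[~q U (~q | req)]) = {Crit, Check, Busy, Recv, Done}
EG (halt -> E[~q U (~q | req)]): greatest fixpoint, start Z0 = {Crit, Check, Busy, Recv, Done}, keep only states in Sat with some successor in Z. Already a fixed point.
Sat(EG (halt -> E[~q U (~q | req)])) = {Crit, Check, Busy, Recv, Done}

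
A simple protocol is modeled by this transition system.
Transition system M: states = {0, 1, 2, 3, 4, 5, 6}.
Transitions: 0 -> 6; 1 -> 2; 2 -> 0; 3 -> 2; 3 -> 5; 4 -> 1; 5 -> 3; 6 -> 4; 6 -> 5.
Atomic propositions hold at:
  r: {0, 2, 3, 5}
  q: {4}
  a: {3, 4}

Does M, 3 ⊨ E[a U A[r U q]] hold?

No

A[r U q]: least fixpoint, start Z0 = Sat(q) = {4}, add states in Sat(r) with every successor in Z. Already a fixed point.
Sat(A[r U q]) = {4}
E[a U A[r U q]]: least fixpoint, start Z0 = Sat(A[r U q]) = {4}, add states in Sat(a) with some successor in Z. Already a fixed point.
Sat(E[a U A[r U q]]) = {4}
3 ∉ Sat(E[a U A[r U q]]) = {4}, so the formula does not hold at 3.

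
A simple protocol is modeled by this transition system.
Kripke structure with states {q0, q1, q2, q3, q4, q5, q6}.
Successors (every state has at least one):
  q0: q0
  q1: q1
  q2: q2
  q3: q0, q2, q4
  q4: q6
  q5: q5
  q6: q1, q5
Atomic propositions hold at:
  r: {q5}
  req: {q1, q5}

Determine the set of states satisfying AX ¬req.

{q0, q2, q3, q4}

Sat(¬req) = {q0, q2, q3, q4, q6}
Sat(AX ¬req) = {s : every successor in {q0, q2, q3, q4, q6}} = {q0, q2, q3, q4}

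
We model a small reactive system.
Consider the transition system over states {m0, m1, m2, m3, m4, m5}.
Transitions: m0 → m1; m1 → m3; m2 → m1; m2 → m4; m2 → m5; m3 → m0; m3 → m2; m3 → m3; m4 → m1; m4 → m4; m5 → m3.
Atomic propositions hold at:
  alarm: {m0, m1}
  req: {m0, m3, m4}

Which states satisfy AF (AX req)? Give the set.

Sat(AX req) = {s : every successor in {m0, m3, m4}} = {m1, m5}
AF (AX req): least fixpoint, start Z0 = {m1, m5}, add states with every successor in Z. Z1 = {m0, m1, m5}; fixed.
Sat(AF (AX req)) = {m0, m1, m5}

{m0, m1, m5}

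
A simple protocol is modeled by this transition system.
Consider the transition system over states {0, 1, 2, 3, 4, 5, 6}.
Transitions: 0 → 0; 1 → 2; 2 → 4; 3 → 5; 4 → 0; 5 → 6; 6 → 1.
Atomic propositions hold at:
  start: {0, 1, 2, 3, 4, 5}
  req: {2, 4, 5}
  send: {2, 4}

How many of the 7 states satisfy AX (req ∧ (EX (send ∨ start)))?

2

Sat(send ∨ start) = {0, 1, 2, 3, 4, 5}
Sat(EX (send ∨ start)) = {s : some successor in {0, 1, 2, 3, 4, 5}} = {0, 1, 2, 3, 4, 6}
Sat(req ∧ (EX (send ∨ start))) = {2, 4}
Sat(AX (req ∧ (EX (send ∨ start)))) = {s : every successor in {2, 4}} = {1, 2}
|Sat(AX (req ∧ (EX (send ∨ start))))| = |{1, 2}| = 2.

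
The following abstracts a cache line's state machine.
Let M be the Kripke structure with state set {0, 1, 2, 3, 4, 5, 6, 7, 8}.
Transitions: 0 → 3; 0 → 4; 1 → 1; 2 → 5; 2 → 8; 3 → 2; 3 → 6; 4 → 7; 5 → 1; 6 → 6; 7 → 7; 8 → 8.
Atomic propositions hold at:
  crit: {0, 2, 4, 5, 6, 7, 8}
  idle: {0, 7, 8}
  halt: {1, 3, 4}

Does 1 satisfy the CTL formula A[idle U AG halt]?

Yes

AG halt: greatest fixpoint, start Z0 = {1, 3, 4}, keep only states in Sat with every successor in Z. Z1 = {1}; fixed.
Sat(AG halt) = {1}
A[idle U AG halt]: least fixpoint, start Z0 = Sat(AG halt) = {1}, add states in Sat(idle) with every successor in Z. Already a fixed point.
Sat(A[idle U AG halt]) = {1}
1 ∈ Sat(A[idle U AG halt]) = {1}, so the formula holds at 1.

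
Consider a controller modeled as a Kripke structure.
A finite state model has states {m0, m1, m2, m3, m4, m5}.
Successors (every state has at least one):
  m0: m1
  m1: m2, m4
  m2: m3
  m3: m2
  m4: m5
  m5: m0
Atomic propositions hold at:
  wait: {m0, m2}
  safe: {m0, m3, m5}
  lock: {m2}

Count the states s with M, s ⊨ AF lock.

AF lock: least fixpoint, start Z0 = {m2}, add states with every successor in Z. Z1 = {m2, m3}; fixed.
Sat(AF lock) = {m2, m3}
|Sat(AF lock)| = |{m2, m3}| = 2.

2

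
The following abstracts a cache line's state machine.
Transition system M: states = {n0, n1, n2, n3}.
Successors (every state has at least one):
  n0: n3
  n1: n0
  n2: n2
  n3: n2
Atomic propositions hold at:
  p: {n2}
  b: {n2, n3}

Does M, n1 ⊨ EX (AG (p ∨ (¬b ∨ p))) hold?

Sat(¬b) = {n0, n1}
Sat(¬b ∨ p) = {n0, n1, n2}
Sat(p ∨ (¬b ∨ p)) = {n0, n1, n2}
AG (p ∨ (¬b ∨ p)): greatest fixpoint, start Z0 = {n0, n1, n2}, keep only states in Sat with every successor in Z. Z1 = {n1, n2}; Z2 = {n2}; fixed.
Sat(AG (p ∨ (¬b ∨ p))) = {n2}
Sat(EX (AG (p ∨ (¬b ∨ p)))) = {s : some successor in {n2}} = {n2, n3}
n1 ∉ Sat(EX (AG (p ∨ (¬b ∨ p)))) = {n2, n3}, so the formula does not hold at n1.

No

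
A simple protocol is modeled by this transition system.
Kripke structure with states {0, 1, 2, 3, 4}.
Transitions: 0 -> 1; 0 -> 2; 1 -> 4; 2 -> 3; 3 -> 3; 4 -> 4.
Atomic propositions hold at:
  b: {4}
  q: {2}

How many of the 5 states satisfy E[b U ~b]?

4

Sat(~b) = {0, 1, 2, 3}
E[b U ~b]: least fixpoint, start Z0 = Sat(~b) = {0, 1, 2, 3}, add states in Sat(b) with some successor in Z. Already a fixed point.
Sat(E[b U ~b]) = {0, 1, 2, 3}
|Sat(E[b U ~b])| = |{0, 1, 2, 3}| = 4.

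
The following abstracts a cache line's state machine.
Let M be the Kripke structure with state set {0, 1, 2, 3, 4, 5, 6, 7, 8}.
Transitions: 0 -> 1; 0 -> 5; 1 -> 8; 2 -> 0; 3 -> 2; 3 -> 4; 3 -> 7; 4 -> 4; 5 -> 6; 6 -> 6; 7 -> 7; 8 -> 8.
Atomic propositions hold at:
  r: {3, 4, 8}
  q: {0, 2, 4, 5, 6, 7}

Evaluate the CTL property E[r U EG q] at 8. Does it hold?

No

EG q: greatest fixpoint, start Z0 = {0, 2, 4, 5, 6, 7}, keep only states in Sat with some successor in Z. Already a fixed point.
Sat(EG q) = {0, 2, 4, 5, 6, 7}
E[r U EG q]: least fixpoint, start Z0 = Sat(EG q) = {0, 2, 4, 5, 6, 7}, add states in Sat(r) with some successor in Z. Z1 = {0, 2, 3, 4, 5, 6, 7}; fixed.
Sat(E[r U EG q]) = {0, 2, 3, 4, 5, 6, 7}
8 ∉ Sat(E[r U EG q]) = {0, 2, 3, 4, 5, 6, 7}, so the formula does not hold at 8.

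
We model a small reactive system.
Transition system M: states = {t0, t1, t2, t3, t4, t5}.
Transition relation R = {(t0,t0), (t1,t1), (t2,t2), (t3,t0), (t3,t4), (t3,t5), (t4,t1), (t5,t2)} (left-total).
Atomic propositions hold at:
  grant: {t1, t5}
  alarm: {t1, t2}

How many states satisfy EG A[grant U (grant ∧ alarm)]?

Sat(grant ∧ alarm) = {t1}
A[grant U (grant ∧ alarm)]: least fixpoint, start Z0 = Sat((grant ∧ alarm)) = {t1}, add states in Sat(grant) with every successor in Z. Already a fixed point.
Sat(A[grant U (grant ∧ alarm)]) = {t1}
EG A[grant U (grant ∧ alarm)]: greatest fixpoint, start Z0 = {t1}, keep only states in Sat with some successor in Z. Already a fixed point.
Sat(EG A[grant U (grant ∧ alarm)]) = {t1}
|Sat(EG A[grant U (grant ∧ alarm)])| = |{t1}| = 1.

1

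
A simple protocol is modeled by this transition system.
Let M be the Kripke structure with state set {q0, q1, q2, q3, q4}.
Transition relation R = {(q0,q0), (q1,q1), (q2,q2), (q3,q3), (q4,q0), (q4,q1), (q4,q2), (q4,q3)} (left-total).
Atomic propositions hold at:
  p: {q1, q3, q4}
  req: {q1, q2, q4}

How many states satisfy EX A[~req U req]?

3

Sat(~req) = {q0, q3}
A[~req U req]: least fixpoint, start Z0 = Sat(req) = {q1, q2, q4}, add states in Sat(~req) with every successor in Z. Already a fixed point.
Sat(A[~req U req]) = {q1, q2, q4}
Sat(EX A[~req U req]) = {s : some successor in {q1, q2, q4}} = {q1, q2, q4}
|Sat(EX A[~req U req])| = |{q1, q2, q4}| = 3.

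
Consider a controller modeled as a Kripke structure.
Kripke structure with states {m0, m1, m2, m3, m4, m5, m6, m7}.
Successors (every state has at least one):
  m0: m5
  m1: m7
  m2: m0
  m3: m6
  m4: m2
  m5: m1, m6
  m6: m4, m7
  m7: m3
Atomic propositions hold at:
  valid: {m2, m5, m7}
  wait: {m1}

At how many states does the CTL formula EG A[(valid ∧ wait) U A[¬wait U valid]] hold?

7

Sat(valid ∧ wait) = ∅
Sat(¬wait) = {m0, m2, m3, m4, m5, m6, m7}
A[¬wait U valid]: least fixpoint, start Z0 = Sat(valid) = {m2, m5, m7}, add states in Sat(¬wait) with every successor in Z. Z1 = {m0, m2, m4, m5, m7}; Z2 = {m0, m2, m4, m5, m6, m7}; Z3 = {m0, m2, m3, m4, m5, m6, m7}; fixed.
Sat(A[¬wait U valid]) = {m0, m2, m3, m4, m5, m6, m7}
A[(valid ∧ wait) U A[¬wait U valid]]: least fixpoint, start Z0 = Sat(A[¬wait U valid]) = {m0, m2, m3, m4, m5, m6, m7}, add states in Sat(valid ∧ wait) with every successor in Z. Already a fixed point.
Sat(A[(valid ∧ wait) U A[¬wait U valid]]) = {m0, m2, m3, m4, m5, m6, m7}
EG A[(valid ∧ wait) U A[¬wait U valid]]: greatest fixpoint, start Z0 = {m0, m2, m3, m4, m5, m6, m7}, keep only states in Sat with some successor in Z. Already a fixed point.
Sat(EG A[(valid ∧ wait) U A[¬wait U valid]]) = {m0, m2, m3, m4, m5, m6, m7}
|Sat(EG A[(valid ∧ wait) U A[¬wait U valid]])| = |{m0, m2, m3, m4, m5, m6, m7}| = 7.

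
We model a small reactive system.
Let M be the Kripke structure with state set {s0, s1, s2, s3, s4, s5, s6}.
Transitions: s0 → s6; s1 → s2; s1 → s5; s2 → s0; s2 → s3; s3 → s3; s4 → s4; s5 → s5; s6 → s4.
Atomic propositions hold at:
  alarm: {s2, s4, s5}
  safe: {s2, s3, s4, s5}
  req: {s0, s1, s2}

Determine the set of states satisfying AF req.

AF req: least fixpoint, start Z0 = {s0, s1, s2}, add states with every successor in Z. Already a fixed point.
Sat(AF req) = {s0, s1, s2}

{s0, s1, s2}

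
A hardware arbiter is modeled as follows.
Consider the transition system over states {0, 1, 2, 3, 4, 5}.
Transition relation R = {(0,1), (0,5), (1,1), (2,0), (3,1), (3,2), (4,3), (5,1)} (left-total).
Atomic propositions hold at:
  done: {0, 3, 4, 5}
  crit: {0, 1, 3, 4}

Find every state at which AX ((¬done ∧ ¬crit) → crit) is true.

{0, 1, 2, 4, 5}

Sat(¬done) = {1, 2}
Sat(¬crit) = {2, 5}
Sat(¬done ∧ ¬crit) = {2}
Sat((¬done ∧ ¬crit) → crit) = {0, 1, 3, 4, 5}
Sat(AX ((¬done ∧ ¬crit) → crit)) = {s : every successor in {0, 1, 3, 4, 5}} = {0, 1, 2, 4, 5}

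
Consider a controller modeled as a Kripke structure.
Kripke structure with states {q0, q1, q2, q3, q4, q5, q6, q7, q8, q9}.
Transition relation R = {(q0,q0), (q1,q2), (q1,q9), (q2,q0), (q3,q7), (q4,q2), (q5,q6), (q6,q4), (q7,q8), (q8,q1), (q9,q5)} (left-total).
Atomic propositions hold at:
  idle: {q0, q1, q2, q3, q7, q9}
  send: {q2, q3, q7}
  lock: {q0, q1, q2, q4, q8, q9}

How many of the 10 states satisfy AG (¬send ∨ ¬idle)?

1

Sat(¬send) = {q0, q1, q4, q5, q6, q8, q9}
Sat(¬idle) = {q4, q5, q6, q8}
Sat(¬send ∨ ¬idle) = {q0, q1, q4, q5, q6, q8, q9}
AG (¬send ∨ ¬idle): greatest fixpoint, start Z0 = {q0, q1, q4, q5, q6, q8, q9}, keep only states in Sat with every successor in Z. Z1 = {q0, q5, q6, q8, q9}; Z2 = {q0, q5, q9}; Z3 = {q0, q9}; Z4 = {q0}; fixed.
Sat(AG (¬send ∨ ¬idle)) = {q0}
|Sat(AG (¬send ∨ ¬idle))| = |{q0}| = 1.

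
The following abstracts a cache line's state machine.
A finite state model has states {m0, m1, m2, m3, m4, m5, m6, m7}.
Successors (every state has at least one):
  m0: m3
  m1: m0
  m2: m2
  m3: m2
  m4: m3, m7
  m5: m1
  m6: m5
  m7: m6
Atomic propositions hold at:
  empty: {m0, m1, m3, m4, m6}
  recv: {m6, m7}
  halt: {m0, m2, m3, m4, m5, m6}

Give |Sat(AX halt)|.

Sat(AX halt) = {s : every successor in {m0, m2, m3, m4, m5, m6}} = {m0, m1, m2, m3, m6, m7}
|Sat(AX halt)| = |{m0, m1, m2, m3, m6, m7}| = 6.

6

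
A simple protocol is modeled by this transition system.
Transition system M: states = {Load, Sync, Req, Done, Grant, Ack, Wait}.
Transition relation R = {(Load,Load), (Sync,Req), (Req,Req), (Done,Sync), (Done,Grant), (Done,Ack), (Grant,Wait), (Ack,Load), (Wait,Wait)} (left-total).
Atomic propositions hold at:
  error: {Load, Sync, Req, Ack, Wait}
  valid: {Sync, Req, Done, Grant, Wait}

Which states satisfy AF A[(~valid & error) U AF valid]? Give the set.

Sat(~valid) = {Load, Ack}
Sat(~valid & error) = {Load, Ack}
AF valid: least fixpoint, start Z0 = {Sync, Req, Done, Grant, Wait}, add states with every successor in Z. Already a fixed point.
Sat(AF valid) = {Sync, Req, Done, Grant, Wait}
A[(~valid & error) U AF valid]: least fixpoint, start Z0 = Sat(AF valid) = {Sync, Req, Done, Grant, Wait}, add states in Sat(~valid & error) with every successor in Z. Already a fixed point.
Sat(A[(~valid & error) U AF valid]) = {Sync, Req, Done, Grant, Wait}
AF A[(~valid & error) U AF valid]: least fixpoint, start Z0 = {Sync, Req, Done, Grant, Wait}, add states with every successor in Z. Already a fixed point.
Sat(AF A[(~valid & error) U AF valid]) = {Sync, Req, Done, Grant, Wait}

{Sync, Req, Done, Grant, Wait}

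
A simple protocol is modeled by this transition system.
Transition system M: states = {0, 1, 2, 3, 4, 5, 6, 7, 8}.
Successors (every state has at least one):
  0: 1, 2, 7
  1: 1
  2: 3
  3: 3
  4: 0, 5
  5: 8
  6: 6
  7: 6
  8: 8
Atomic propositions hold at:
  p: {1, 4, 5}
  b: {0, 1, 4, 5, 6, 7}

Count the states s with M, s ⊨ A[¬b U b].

Sat(¬b) = {2, 3, 8}
A[¬b U b]: least fixpoint, start Z0 = Sat(b) = {0, 1, 4, 5, 6, 7}, add states in Sat(¬b) with every successor in Z. Already a fixed point.
Sat(A[¬b U b]) = {0, 1, 4, 5, 6, 7}
|Sat(A[¬b U b])| = |{0, 1, 4, 5, 6, 7}| = 6.

6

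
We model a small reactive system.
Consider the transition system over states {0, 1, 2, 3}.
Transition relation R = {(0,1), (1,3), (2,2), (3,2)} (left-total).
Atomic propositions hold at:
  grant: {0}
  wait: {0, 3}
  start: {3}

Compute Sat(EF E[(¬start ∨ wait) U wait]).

{0, 1, 3}

Sat(¬start) = {0, 1, 2}
Sat(¬start ∨ wait) = {0, 1, 2, 3}
E[(¬start ∨ wait) U wait]: least fixpoint, start Z0 = Sat(wait) = {0, 3}, add states in Sat(¬start ∨ wait) with some successor in Z. Z1 = {0, 1, 3}; fixed.
Sat(E[(¬start ∨ wait) U wait]) = {0, 1, 3}
EF E[(¬start ∨ wait) U wait]: least fixpoint, start Z0 = {0, 1, 3}, add states with some successor in Z. Already a fixed point.
Sat(EF E[(¬start ∨ wait) U wait]) = {0, 1, 3}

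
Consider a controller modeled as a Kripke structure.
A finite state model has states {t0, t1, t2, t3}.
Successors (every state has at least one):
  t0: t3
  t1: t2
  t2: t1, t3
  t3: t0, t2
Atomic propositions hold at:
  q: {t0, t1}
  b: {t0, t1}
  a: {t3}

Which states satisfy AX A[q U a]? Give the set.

A[q U a]: least fixpoint, start Z0 = Sat(a) = {t3}, add states in Sat(q) with every successor in Z. Z1 = {t0, t3}; fixed.
Sat(A[q U a]) = {t0, t3}
Sat(AX A[q U a]) = {s : every successor in {t0, t3}} = {t0}

{t0}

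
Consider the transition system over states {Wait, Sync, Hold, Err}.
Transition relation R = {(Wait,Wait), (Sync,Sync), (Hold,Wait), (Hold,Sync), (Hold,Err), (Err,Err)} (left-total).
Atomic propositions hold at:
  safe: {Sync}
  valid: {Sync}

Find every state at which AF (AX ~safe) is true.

{Wait, Err}

Sat(~safe) = {Wait, Hold, Err}
Sat(AX ~safe) = {s : every successor in {Wait, Hold, Err}} = {Wait, Err}
AF (AX ~safe): least fixpoint, start Z0 = {Wait, Err}, add states with every successor in Z. Already a fixed point.
Sat(AF (AX ~safe)) = {Wait, Err}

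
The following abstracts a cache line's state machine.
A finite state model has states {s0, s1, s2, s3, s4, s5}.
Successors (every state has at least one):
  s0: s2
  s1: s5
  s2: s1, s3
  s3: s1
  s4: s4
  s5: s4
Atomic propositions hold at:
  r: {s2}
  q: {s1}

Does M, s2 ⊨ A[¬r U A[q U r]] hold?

Sat(¬r) = {s0, s1, s3, s4, s5}
A[q U r]: least fixpoint, start Z0 = Sat(r) = {s2}, add states in Sat(q) with every successor in Z. Already a fixed point.
Sat(A[q U r]) = {s2}
A[¬r U A[q U r]]: least fixpoint, start Z0 = Sat(A[q U r]) = {s2}, add states in Sat(¬r) with every successor in Z. Z1 = {s0, s2}; fixed.
Sat(A[¬r U A[q U r]]) = {s0, s2}
s2 ∈ Sat(A[¬r U A[q U r]]) = {s0, s2}, so the formula holds at s2.

Yes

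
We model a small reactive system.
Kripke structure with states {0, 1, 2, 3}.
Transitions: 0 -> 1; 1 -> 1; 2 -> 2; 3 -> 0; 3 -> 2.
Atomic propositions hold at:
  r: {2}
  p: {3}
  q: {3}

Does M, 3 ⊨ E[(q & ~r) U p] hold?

Sat(~r) = {0, 1, 3}
Sat(q & ~r) = {3}
E[(q & ~r) U p]: least fixpoint, start Z0 = Sat(p) = {3}, add states in Sat(q & ~r) with some successor in Z. Already a fixed point.
Sat(E[(q & ~r) U p]) = {3}
3 ∈ Sat(E[(q & ~r) U p]) = {3}, so the formula holds at 3.

Yes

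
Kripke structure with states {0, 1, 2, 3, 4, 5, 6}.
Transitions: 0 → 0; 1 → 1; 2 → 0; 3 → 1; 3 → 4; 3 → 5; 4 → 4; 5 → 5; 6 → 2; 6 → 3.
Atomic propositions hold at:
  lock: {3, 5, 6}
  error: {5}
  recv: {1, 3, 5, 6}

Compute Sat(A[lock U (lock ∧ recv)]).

{3, 5, 6}

Sat(lock ∧ recv) = {3, 5, 6}
A[lock U (lock ∧ recv)]: least fixpoint, start Z0 = Sat((lock ∧ recv)) = {3, 5, 6}, add states in Sat(lock) with every successor in Z. Already a fixed point.
Sat(A[lock U (lock ∧ recv)]) = {3, 5, 6}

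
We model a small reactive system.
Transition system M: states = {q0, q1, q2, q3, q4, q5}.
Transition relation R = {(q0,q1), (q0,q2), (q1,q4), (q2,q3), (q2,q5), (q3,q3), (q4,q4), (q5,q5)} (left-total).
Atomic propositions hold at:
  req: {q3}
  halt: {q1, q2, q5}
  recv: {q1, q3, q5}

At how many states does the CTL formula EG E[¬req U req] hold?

Sat(¬req) = {q0, q1, q2, q4, q5}
E[¬req U req]: least fixpoint, start Z0 = Sat(req) = {q3}, add states in Sat(¬req) with some successor in Z. Z1 = {q2, q3}; Z2 = {q0, q2, q3}; fixed.
Sat(E[¬req U req]) = {q0, q2, q3}
EG E[¬req U req]: greatest fixpoint, start Z0 = {q0, q2, q3}, keep only states in Sat with some successor in Z. Already a fixed point.
Sat(EG E[¬req U req]) = {q0, q2, q3}
|Sat(EG E[¬req U req])| = |{q0, q2, q3}| = 3.

3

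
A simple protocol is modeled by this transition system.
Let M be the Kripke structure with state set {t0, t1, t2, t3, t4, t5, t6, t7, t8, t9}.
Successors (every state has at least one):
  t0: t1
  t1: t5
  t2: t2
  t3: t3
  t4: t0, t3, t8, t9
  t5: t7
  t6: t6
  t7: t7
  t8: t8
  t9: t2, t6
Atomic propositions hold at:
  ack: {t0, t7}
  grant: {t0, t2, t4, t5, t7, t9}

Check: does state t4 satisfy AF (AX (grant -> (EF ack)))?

No

EF ack: least fixpoint, start Z0 = {t0, t7}, add states with some successor in Z. Z1 = {t0, t4, t5, t7}; Z2 = {t0, t1, t4, t5, t7}; fixed.
Sat(EF ack) = {t0, t1, t4, t5, t7}
Sat(grant -> (EF ack)) = {t0, t1, t3, t4, t5, t6, t7, t8}
Sat(AX (grant -> (EF ack))) = {s : every successor in {t0, t1, t3, t4, t5, t6, t7, t8}} = {t0, t1, t3, t5, t6, t7, t8}
AF (AX (grant -> (EF ack))): least fixpoint, start Z0 = {t0, t1, t3, t5, t6, t7, t8}, add states with every successor in Z. Already a fixed point.
Sat(AF (AX (grant -> (EF ack)))) = {t0, t1, t3, t5, t6, t7, t8}
t4 ∉ Sat(AF (AX (grant -> (EF ack)))) = {t0, t1, t3, t5, t6, t7, t8}, so the formula does not hold at t4.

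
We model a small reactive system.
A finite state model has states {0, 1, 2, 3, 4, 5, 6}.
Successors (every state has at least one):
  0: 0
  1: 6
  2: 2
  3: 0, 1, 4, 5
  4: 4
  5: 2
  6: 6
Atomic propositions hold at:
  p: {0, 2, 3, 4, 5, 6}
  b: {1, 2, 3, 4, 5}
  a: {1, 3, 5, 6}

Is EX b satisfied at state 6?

Sat(EX b) = {s : some successor in {1, 2, 3, 4, 5}} = {2, 3, 4, 5}
6 ∉ Sat(EX b) = {2, 3, 4, 5}, so the formula does not hold at 6.

No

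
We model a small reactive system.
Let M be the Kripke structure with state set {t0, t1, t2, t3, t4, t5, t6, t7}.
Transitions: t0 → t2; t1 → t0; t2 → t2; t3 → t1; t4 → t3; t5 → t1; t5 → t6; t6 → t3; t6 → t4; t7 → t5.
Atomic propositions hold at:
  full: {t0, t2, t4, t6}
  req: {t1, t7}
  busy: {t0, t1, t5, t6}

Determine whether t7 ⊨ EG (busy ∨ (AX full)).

Sat(AX full) = {s : every successor in {t0, t2, t4, t6}} = {t0, t1, t2}
Sat(busy ∨ (AX full)) = {t0, t1, t2, t5, t6}
EG (busy ∨ (AX full)): greatest fixpoint, start Z0 = {t0, t1, t2, t5, t6}, keep only states in Sat with some successor in Z. Z1 = {t0, t1, t2, t5}; fixed.
Sat(EG (busy ∨ (AX full))) = {t0, t1, t2, t5}
t7 ∉ Sat(EG (busy ∨ (AX full))) = {t0, t1, t2, t5}, so the formula does not hold at t7.

No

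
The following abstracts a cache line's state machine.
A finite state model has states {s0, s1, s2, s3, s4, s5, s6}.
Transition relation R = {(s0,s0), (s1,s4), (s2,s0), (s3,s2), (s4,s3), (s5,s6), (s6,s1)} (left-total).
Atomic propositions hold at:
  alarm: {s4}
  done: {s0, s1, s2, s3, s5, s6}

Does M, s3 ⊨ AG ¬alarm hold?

Yes

Sat(¬alarm) = {s0, s1, s2, s3, s5, s6}
AG ¬alarm: greatest fixpoint, start Z0 = {s0, s1, s2, s3, s5, s6}, keep only states in Sat with every successor in Z. Z1 = {s0, s2, s3, s5, s6}; Z2 = {s0, s2, s3, s5}; Z3 = {s0, s2, s3}; fixed.
Sat(AG ¬alarm) = {s0, s2, s3}
s3 ∈ Sat(AG ¬alarm) = {s0, s2, s3}, so the formula holds at s3.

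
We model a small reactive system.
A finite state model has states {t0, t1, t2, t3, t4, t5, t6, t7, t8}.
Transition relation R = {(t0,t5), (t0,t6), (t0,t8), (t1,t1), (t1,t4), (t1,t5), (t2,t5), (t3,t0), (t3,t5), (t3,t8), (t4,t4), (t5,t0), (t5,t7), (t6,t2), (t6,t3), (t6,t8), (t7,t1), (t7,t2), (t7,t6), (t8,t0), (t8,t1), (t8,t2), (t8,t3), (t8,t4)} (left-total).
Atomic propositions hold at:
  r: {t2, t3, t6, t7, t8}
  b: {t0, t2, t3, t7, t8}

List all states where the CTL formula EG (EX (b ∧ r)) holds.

Sat(b ∧ r) = {t2, t3, t7, t8}
Sat(EX (b ∧ r)) = {s : some successor in {t2, t3, t7, t8}} = {t0, t3, t5, t6, t7, t8}
EG (EX (b ∧ r)): greatest fixpoint, start Z0 = {t0, t3, t5, t6, t7, t8}, keep only states in Sat with some successor in Z. Already a fixed point.
Sat(EG (EX (b ∧ r))) = {t0, t3, t5, t6, t7, t8}

{t0, t3, t5, t6, t7, t8}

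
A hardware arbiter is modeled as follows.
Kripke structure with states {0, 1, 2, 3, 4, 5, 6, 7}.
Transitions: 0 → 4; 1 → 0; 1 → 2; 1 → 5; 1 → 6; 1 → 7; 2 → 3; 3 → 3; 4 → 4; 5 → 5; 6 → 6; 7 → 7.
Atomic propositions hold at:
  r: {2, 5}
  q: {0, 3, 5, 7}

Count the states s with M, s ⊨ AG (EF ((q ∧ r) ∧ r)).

Sat(q ∧ r) = {5}
Sat((q ∧ r) ∧ r) = {5}
EF ((q ∧ r) ∧ r): least fixpoint, start Z0 = {5}, add states with some successor in Z. Z1 = {1, 5}; fixed.
Sat(EF ((q ∧ r) ∧ r)) = {1, 5}
AG (EF ((q ∧ r) ∧ r)): greatest fixpoint, start Z0 = {1, 5}, keep only states in Sat with every successor in Z. Z1 = {5}; fixed.
Sat(AG (EF ((q ∧ r) ∧ r))) = {5}
|Sat(AG (EF ((q ∧ r) ∧ r)))| = |{5}| = 1.

1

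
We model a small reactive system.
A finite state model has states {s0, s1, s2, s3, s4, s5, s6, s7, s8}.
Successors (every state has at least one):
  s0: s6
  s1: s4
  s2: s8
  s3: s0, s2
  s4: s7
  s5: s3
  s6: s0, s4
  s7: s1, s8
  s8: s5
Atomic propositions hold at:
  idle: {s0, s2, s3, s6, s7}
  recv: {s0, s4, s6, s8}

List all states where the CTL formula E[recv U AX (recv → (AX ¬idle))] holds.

Sat(¬idle) = {s1, s4, s5, s8}
Sat(AX ¬idle) = {s : every successor in {s1, s4, s5, s8}} = {s1, s2, s7, s8}
Sat(recv → (AX ¬idle)) = {s1, s2, s3, s5, s7, s8}
Sat(AX (recv → (AX ¬idle))) = {s : every successor in {s1, s2, s3, s5, s7, s8}} = {s2, s4, s5, s7, s8}
E[recv U AX (recv → (AX ¬idle))]: least fixpoint, start Z0 = Sat(AX (recv → (AX ¬idle))) = {s2, s4, s5, s7, s8}, add states in Sat(recv) with some successor in Z. Z1 = {s2, s4, s5, s6, s7, s8}; Z2 = {s0, s2, s4, s5, s6, s7, s8}; fixed.
Sat(E[recv U AX (recv → (AX ¬idle))]) = {s0, s2, s4, s5, s6, s7, s8}

{s0, s2, s4, s5, s6, s7, s8}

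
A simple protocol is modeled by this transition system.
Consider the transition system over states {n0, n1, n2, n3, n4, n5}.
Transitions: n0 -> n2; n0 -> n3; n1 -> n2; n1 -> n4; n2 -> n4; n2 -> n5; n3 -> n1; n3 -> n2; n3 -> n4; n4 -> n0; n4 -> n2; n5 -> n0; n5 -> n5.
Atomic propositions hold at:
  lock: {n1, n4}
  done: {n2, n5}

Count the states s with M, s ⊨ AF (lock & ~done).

Sat(~done) = {n0, n1, n3, n4}
Sat(lock & ~done) = {n1, n4}
AF (lock & ~done): least fixpoint, start Z0 = {n1, n4}, add states with every successor in Z. Already a fixed point.
Sat(AF (lock & ~done)) = {n1, n4}
|Sat(AF (lock & ~done))| = |{n1, n4}| = 2.

2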